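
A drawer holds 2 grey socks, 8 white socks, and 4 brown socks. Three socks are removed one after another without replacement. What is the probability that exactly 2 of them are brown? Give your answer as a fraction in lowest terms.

One ordering (brown drawn first) has probability 4/14 × 3/13 × 10/12 = 120/2184 = 5/91.
There are C(3,2) = 3 such orderings, each equally likely, so P = 3 × 5/91 = 15/91.

15/91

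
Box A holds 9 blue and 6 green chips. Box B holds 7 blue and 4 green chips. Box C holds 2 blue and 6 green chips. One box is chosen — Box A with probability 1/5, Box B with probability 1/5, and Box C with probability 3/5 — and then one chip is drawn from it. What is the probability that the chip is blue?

437/1100

From Box A: P(blue) = 9/15.
From Box B: P(blue) = 7/11.
From Box C: P(blue) = 2/8.
Total probability = (1/5)(9/15) + (1/5)(7/11) + (3/5)(2/8) = 437/1100.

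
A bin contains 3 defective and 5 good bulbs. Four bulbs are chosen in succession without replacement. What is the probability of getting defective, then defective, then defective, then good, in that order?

Chain rule:
P = 3/8 × 2/7 × 1/6 × 5/5 = 30/1680 = 1/56.

1/56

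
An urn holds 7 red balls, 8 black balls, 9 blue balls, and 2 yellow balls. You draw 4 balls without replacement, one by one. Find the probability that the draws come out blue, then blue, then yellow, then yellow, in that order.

Chain rule:
P = 9/26 × 8/25 × 2/24 × 1/23 = 144/358800 = 3/7475.

3/7475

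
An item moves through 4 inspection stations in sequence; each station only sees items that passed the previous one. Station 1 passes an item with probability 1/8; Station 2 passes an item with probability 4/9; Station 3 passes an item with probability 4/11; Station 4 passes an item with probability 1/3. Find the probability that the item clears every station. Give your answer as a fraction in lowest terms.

2/297

Each stage is reached only if all earlier stages succeed, so
P = 1/8 × 4/9 × 4/11 × 1/3 = 16/2376 = 2/297.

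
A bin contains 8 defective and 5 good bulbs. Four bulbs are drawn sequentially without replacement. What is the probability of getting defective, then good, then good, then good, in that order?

4/143

Each draw changes the counts, so multiply the conditional probabilities along the sequence:
P = 8/13 × 5/12 × 4/11 × 3/10 = 480/17160 = 4/143.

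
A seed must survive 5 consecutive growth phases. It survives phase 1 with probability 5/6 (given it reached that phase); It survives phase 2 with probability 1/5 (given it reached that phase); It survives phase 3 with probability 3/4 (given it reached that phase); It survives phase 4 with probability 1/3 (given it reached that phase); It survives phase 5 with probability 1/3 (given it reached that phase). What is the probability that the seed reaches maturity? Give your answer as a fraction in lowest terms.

1/72

Multiplying along the chain,
P = 5/6 × 1/5 × 3/4 × 1/3 × 1/3 = 15/1080 = 1/72.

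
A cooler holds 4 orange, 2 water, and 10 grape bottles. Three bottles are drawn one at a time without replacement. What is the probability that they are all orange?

1/140

P(all orange) = 4/16 × 3/15 × 2/14 = 24/3360 = 1/140.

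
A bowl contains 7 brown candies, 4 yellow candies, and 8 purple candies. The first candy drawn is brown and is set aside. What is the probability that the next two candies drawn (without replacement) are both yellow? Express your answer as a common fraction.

After the first draw, 4 of the remaining 18 candies are yellow.
P = 4/18 × 3/17 = 12/306 = 2/51.

2/51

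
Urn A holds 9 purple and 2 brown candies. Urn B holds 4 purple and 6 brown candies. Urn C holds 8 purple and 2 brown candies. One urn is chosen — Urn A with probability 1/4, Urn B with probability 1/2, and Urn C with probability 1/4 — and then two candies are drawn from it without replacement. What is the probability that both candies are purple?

From Urn A: P(both purple) = (9/11)(8/10) = 36/55.
From Urn B: P(both purple) = (4/10)(3/9) = 2/15.
From Urn C: P(both purple) = (8/10)(7/9) = 28/45.
Total probability = (1/4)(36/55) + (1/2)(2/15) + (1/4)(28/45) = 191/495.

191/495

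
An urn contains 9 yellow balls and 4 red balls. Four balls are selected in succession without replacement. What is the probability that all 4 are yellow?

126/715

P = 9/13 × 8/12 × 7/11 × 6/10 = 3024/17160 = 126/715.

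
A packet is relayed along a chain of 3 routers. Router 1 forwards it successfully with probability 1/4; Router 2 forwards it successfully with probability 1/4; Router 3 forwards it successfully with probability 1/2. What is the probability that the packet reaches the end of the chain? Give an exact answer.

Each stage is reached only if all earlier stages succeed, so
P = 1/4 × 1/4 × 1/2 = 1/32.

1/32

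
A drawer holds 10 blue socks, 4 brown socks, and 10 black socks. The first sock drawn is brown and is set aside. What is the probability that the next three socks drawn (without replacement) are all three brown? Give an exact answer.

After the first draw, 3 of the remaining 23 socks are brown.
P = 3/23 × 2/22 × 1/21 = 6/10626 = 1/1771.

1/1771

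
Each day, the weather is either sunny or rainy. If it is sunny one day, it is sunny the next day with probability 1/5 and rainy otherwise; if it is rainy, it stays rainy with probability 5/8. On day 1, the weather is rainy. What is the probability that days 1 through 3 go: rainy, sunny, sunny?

3/40

Day 1 is given. For each transition, use the conditional probability from the current state:
P(sunny | rainy) = 3/8; P(sunny | sunny) = 1/5.
P = 3/8 × 1/5 = 3/40.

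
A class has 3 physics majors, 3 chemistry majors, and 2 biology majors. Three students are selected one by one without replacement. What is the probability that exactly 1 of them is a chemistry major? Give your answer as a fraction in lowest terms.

15/28

One ordering (a chemistry major drawn first) has probability 3/8 × 5/7 × 4/6 = 60/336 = 5/28.
There are C(3,1) = 3 such orderings, each equally likely, so P = 3 × 5/28 = 15/28.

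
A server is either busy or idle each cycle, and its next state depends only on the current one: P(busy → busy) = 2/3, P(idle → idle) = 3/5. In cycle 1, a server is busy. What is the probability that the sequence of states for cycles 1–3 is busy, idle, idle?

Cycle 1 is given. For each transition, use the conditional probability from the current state:
P(idle | busy) = 1/3; P(idle | idle) = 3/5.
P = 1/3 × 3/5 = 3/15 = 1/5.

1/5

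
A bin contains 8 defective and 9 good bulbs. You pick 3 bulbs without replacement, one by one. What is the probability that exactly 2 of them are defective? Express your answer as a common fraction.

63/170

One ordering (defective drawn first) has probability 8/17 × 7/16 × 9/15 = 504/4080 = 21/170.
There are C(3,2) = 3 such orderings, each equally likely, so P = 3 × 21/170 = 63/170.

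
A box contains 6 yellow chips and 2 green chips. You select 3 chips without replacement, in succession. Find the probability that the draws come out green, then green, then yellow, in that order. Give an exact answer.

1/28

Chain rule:
P = 2/8 × 1/7 × 6/6 = 12/336 = 1/28.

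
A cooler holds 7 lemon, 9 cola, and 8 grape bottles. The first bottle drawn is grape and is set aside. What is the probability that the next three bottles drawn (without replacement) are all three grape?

5/253

With the first bottle removed, 7 grape remain out of 23.
P = 7/23 × 6/22 × 5/21 = 210/10626 = 5/253.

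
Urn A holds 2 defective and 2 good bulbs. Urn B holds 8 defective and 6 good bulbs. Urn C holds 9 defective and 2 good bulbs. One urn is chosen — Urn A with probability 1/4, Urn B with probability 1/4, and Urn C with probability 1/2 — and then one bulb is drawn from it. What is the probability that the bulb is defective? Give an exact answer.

From Urn A: P(defective) = 2/4.
From Urn B: P(defective) = 8/14.
From Urn C: P(defective) = 9/11.
Total probability = (1/4)(2/4) + (1/4)(8/14) + (1/2)(9/11) = 417/616.

417/616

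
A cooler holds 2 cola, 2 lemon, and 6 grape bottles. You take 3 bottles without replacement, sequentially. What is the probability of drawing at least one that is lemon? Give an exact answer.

P(no lemon) = 8/10 × 7/9 × 6/8 = 336/720 = 7/15.
P(at least one) = 1 − 7/15 = 8/15.

8/15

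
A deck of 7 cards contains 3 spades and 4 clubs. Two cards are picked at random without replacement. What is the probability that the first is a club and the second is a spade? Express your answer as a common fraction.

2/7

Chain rule:
P = 4/7 × 3/6 = 12/42 = 2/7.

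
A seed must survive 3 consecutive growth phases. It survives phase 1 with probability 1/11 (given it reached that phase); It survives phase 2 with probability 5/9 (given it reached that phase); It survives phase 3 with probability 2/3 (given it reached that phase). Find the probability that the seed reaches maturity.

10/297

Each stage is reached only if all earlier stages succeed, so
P = 1/11 × 5/9 × 2/3 = 10/297.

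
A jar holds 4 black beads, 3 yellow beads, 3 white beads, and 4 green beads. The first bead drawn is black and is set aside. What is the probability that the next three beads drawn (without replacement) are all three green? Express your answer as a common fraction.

With the first bead removed, 4 green remain out of 13.
P = 4/13 × 3/12 × 2/11 = 24/1716 = 2/143.

2/143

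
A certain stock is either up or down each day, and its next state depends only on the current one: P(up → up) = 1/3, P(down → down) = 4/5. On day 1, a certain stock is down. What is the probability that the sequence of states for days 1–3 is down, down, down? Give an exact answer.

Day 1 is given. For each transition, use the conditional probability from the current state:
P(down | down) = 4/5; P(down | down) = 4/5.
P = 4/5 × 4/5 = 16/25.

16/25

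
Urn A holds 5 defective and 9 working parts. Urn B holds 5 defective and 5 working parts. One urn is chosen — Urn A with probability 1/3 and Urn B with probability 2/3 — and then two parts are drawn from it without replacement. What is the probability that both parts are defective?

From Urn A: P(both defective) = (5/14)(4/13) = 10/91.
From Urn B: P(both defective) = (5/10)(4/9) = 2/9.
Total probability = (1/3)(10/91) + (2/3)(2/9) = 454/2457.

454/2457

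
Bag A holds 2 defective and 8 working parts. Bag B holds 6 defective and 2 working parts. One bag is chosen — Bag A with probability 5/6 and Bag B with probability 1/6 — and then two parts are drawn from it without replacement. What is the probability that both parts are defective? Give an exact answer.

From Bag A: P(both defective) = (2/10)(1/9) = 1/45.
From Bag B: P(both defective) = (6/8)(5/7) = 15/28.
Total probability = (5/6)(1/45) + (1/6)(15/28) = 163/1512.

163/1512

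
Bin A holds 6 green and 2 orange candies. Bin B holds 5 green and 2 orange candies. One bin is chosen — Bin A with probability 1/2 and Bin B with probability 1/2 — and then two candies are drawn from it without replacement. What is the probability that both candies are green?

85/168

From Bin A: P(both green) = (6/8)(5/7) = 15/28.
From Bin B: P(both green) = (5/7)(4/6) = 10/21.
Total probability = (1/2)(15/28) + (1/2)(10/21) = 85/168.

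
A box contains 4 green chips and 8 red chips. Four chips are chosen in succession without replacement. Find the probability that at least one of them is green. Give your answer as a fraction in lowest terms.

85/99

P(no green) = 8/12 × 7/11 × 6/10 × 5/9 = 1680/11880 = 14/99.
P(at least one) = 1 − 14/99 = 85/99.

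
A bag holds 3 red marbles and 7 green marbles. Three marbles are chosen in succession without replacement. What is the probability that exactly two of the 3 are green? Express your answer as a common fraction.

One ordering (green drawn first) has probability 7/10 × 6/9 × 3/8 = 126/720 = 7/40.
There are C(3,2) = 3 such orderings, each equally likely, so P = 3 × 7/40 = 21/40.

21/40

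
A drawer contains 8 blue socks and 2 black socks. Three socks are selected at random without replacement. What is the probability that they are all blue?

7/15

P(all blue) = 8/10 × 7/9 × 6/8 = 336/720 = 7/15.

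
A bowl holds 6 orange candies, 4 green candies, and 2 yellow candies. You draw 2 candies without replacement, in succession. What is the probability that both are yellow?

P = 2/12 × 1/11 = 2/132 = 1/66.

1/66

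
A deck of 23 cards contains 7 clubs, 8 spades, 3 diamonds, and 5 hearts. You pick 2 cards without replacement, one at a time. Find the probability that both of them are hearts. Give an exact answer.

10/253

P = 5/23 × 4/22 = 20/506 = 10/253.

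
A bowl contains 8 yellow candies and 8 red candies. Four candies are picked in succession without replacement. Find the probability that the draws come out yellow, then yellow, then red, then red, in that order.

Chain rule:
P = 8/16 × 7/15 × 8/14 × 7/13 = 3136/43680 = 14/195.

14/195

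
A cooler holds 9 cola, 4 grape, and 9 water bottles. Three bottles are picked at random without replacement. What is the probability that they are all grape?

1/385

P(every draw is grape) = 4/22 × 3/21 × 2/20 = 24/9240 = 1/385.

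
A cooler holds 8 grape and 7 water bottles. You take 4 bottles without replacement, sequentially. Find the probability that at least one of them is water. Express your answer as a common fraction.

P(no water) = 8/15 × 7/14 × 6/13 × 5/12 = 1680/32760 = 2/39.
P(at least one) = 1 − 2/39 = 37/39.

37/39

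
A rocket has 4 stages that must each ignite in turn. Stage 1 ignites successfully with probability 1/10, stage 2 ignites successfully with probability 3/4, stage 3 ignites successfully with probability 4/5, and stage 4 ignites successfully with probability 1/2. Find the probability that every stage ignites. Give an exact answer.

3/100

Multiplying along the chain,
P = 1/10 × 3/4 × 4/5 × 1/2 = 12/400 = 3/100.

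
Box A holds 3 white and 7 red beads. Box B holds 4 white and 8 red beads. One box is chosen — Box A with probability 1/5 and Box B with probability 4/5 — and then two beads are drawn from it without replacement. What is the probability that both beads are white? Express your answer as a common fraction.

71/825

From Box A: P(both white) = (3/10)(2/9) = 1/15.
From Box B: P(both white) = (4/12)(3/11) = 1/11.
Total probability = (1/5)(1/15) + (4/5)(1/11) = 71/825.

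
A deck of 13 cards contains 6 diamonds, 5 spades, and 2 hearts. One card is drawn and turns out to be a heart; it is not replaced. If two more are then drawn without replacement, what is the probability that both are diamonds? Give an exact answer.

5/22

After the first draw, 6 of the remaining 12 cards are diamonds.
P = 6/12 × 5/11 = 30/132 = 5/22.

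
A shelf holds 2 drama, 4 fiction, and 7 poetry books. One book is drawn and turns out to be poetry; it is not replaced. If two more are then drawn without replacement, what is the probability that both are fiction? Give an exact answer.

1/11

After the first draw, 4 of the remaining 12 books are fiction.
P = 4/12 × 3/11 = 12/132 = 1/11.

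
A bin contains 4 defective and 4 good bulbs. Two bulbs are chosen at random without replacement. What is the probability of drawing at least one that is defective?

11/14

P(no defective) = 4/8 × 3/7 = 12/56 = 3/14.
P(at least one) = 1 − 3/14 = 11/14.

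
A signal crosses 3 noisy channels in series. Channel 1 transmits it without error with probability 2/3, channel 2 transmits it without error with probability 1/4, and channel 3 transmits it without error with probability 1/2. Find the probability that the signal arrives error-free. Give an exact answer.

The events are sequential, so multiply the conditional probabilities:
P = 2/3 × 1/4 × 1/2 = 2/24 = 1/12.

1/12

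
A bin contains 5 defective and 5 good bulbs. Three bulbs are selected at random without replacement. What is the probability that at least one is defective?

P(no defective) = 5/10 × 4/9 × 3/8 = 60/720 = 1/12.
P(at least one) = 1 − 1/12 = 11/12.

11/12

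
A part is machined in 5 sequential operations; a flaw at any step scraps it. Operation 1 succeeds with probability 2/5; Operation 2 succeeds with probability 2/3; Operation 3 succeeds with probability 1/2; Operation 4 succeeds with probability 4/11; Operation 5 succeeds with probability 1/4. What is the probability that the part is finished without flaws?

2/165

Multiplying along the chain,
P = 2/5 × 2/3 × 1/2 × 4/11 × 1/4 = 16/1320 = 2/165.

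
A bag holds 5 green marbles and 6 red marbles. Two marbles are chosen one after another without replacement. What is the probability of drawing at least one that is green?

P(no green) = 6/11 × 5/10 = 30/110 = 3/11.
P(at least one) = 1 − 3/11 = 8/11.

8/11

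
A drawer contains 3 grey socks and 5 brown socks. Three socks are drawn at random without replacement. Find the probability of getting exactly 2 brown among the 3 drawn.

One ordering (brown drawn first) has probability 5/8 × 4/7 × 3/6 = 60/336 = 5/28.
There are C(3,2) = 3 such orderings, each equally likely, so P = 3 × 5/28 = 15/28.

15/28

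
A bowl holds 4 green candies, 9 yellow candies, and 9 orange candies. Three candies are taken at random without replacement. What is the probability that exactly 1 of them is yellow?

351/770

One ordering (yellow drawn first) has probability 9/22 × 13/21 × 12/20 = 1404/9240 = 117/770.
There are C(3,1) = 3 such orderings, each equally likely, so P = 3 × 117/770 = 351/770.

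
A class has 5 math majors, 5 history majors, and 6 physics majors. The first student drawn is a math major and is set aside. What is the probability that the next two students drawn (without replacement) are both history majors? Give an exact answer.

After the first draw, 5 of the remaining 15 students are history majors.
P = 5/15 × 4/14 = 20/210 = 2/21.

2/21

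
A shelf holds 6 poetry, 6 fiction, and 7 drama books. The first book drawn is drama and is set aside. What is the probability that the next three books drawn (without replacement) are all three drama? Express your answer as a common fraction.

After the first draw, 6 of the remaining 18 books are drama.
P = 6/18 × 5/17 × 4/16 = 120/4896 = 5/204.

5/204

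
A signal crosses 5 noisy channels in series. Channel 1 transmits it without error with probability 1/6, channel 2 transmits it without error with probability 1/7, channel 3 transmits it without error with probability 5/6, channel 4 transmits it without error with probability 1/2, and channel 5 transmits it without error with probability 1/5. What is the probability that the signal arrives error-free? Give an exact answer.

Multiplying along the chain,
P = 1/6 × 1/7 × 5/6 × 1/2 × 1/5 = 5/2520 = 1/504.

1/504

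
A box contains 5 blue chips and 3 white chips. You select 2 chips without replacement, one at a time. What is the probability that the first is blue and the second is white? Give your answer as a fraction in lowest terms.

Multiply the probability of each draw given the previous ones:
P = 5/8 × 3/7 = 15/56.

15/56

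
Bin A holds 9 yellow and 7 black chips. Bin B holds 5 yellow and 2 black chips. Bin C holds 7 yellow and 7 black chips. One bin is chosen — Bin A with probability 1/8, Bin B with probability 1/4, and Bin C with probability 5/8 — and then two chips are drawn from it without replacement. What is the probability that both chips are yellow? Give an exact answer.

6569/21840

From Bin A: P(both yellow) = (9/16)(8/15) = 3/10.
From Bin B: P(both yellow) = (5/7)(4/6) = 10/21.
From Bin C: P(both yellow) = (7/14)(6/13) = 3/13.
Total probability = (1/8)(3/10) + (1/4)(10/21) + (5/8)(3/13) = 6569/21840.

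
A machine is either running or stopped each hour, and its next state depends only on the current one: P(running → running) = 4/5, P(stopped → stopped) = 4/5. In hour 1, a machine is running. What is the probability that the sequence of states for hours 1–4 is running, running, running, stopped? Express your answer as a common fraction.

Hour 1 is given. For each transition, use the conditional probability from the current state:
P(running | running) = 4/5; P(running | running) = 4/5; P(stopped | running) = 1/5.
P = 4/5 × 4/5 × 1/5 = 16/125.

16/125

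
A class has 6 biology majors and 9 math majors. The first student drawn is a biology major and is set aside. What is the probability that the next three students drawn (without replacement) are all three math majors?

With the first student removed, 9 math majors remain out of 14.
P = 9/14 × 8/13 × 7/12 = 504/2184 = 3/13.

3/13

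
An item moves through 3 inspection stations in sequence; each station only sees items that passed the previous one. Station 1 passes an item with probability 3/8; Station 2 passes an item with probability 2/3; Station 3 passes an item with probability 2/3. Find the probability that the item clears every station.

1/6

Multiplying along the chain,
P = 3/8 × 2/3 × 2/3 = 12/72 = 1/6.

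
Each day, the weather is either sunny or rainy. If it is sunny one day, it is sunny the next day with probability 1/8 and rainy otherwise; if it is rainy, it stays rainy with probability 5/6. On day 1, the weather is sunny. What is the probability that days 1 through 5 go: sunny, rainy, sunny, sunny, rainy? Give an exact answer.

Day 1 is given. For each transition, use the conditional probability from the current state:
P(rainy | sunny) = 7/8; P(sunny | rainy) = 1/6; P(sunny | sunny) = 1/8; P(rainy | sunny) = 7/8.
P = 7/8 × 1/6 × 1/8 × 7/8 = 49/3072.

49/3072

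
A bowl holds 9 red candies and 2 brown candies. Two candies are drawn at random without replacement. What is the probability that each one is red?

36/55

P(every draw is red) = 9/11 × 8/10 = 72/110 = 36/55.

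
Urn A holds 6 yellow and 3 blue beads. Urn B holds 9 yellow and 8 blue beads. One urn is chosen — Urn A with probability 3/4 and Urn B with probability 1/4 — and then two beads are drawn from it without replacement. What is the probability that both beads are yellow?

From Urn A: P(both yellow) = (6/9)(5/8) = 5/12.
From Urn B: P(both yellow) = (9/17)(8/16) = 9/34.
Total probability = (3/4)(5/12) + (1/4)(9/34) = 103/272.

103/272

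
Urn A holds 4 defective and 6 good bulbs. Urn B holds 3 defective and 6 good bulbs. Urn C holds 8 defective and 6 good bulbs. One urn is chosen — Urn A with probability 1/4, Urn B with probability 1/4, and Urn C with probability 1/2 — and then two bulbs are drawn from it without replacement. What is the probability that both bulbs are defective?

649/3120

From Urn A: P(both defective) = (4/10)(3/9) = 2/15.
From Urn B: P(both defective) = (3/9)(2/8) = 1/12.
From Urn C: P(both defective) = (8/14)(7/13) = 4/13.
Total probability = (1/4)(2/15) + (1/4)(1/12) + (1/2)(4/13) = 649/3120.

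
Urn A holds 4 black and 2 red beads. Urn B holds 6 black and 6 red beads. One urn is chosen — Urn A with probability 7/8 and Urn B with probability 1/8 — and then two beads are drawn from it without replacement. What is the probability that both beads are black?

333/880

From Urn A: P(both black) = (4/6)(3/5) = 2/5.
From Urn B: P(both black) = (6/12)(5/11) = 5/22.
Total probability = (7/8)(2/5) + (1/8)(5/22) = 333/880.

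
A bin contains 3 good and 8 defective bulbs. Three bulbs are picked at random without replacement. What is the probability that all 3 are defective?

P(every draw is defective) = 8/11 × 7/10 × 6/9 = 336/990 = 56/165.

56/165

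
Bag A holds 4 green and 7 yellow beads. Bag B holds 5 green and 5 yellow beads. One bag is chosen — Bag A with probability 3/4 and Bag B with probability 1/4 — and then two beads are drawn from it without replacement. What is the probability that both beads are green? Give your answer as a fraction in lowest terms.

68/495

From Bag A: P(both green) = (4/11)(3/10) = 6/55.
From Bag B: P(both green) = (5/10)(4/9) = 2/9.
Total probability = (3/4)(6/55) + (1/4)(2/9) = 68/495.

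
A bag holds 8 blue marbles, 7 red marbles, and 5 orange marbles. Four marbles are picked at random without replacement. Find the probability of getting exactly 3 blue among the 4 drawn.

224/1615

One ordering (blue drawn first) has probability 8/20 × 7/19 × 6/18 × 12/17 = 4032/116280 = 56/1615.
There are C(4,3) = 4 such orderings, each equally likely, so P = 4 × 56/1615 = 224/1615.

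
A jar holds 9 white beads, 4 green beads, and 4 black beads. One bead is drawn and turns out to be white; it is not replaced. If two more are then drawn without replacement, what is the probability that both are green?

1/20

After the first draw, 4 of the remaining 16 beads are green.
P = 4/16 × 3/15 = 12/240 = 1/20.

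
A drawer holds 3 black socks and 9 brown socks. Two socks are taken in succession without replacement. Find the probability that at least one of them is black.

P(no black) = 9/12 × 8/11 = 72/132 = 6/11.
P(at least one) = 1 − 6/11 = 5/11.

5/11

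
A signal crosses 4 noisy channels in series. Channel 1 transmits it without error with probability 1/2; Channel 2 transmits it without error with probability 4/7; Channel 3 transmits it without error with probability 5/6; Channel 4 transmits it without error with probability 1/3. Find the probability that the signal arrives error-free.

5/63

Each stage is reached only if all earlier stages succeed, so
P = 1/2 × 4/7 × 5/6 × 1/3 = 20/252 = 5/63.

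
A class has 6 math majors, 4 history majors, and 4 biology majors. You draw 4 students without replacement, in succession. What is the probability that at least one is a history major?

113/143

P(no history majors) = 10/14 × 9/13 × 8/12 × 7/11 = 5040/24024 = 30/143.
P(at least one) = 1 − 30/143 = 113/143.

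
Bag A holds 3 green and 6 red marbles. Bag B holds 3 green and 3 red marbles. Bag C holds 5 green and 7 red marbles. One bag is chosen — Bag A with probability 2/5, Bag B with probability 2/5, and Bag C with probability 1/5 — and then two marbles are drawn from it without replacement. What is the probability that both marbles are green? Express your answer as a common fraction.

From Bag A: P(both green) = (3/9)(2/8) = 1/12.
From Bag B: P(both green) = (3/6)(2/5) = 1/5.
From Bag C: P(both green) = (5/12)(4/11) = 5/33.
Total probability = (2/5)(1/12) + (2/5)(1/5) + (1/5)(5/33) = 79/550.

79/550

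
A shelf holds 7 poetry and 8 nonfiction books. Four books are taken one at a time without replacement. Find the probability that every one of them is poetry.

P = 7/15 × 6/14 × 5/13 × 4/12 = 840/32760 = 1/39.

1/39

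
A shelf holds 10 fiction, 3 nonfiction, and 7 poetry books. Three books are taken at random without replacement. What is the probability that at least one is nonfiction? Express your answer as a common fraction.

P(no nonfiction) = 17/20 × 16/19 × 15/18 = 4080/6840 = 34/57.
P(at least one) = 1 − 34/57 = 23/57.

23/57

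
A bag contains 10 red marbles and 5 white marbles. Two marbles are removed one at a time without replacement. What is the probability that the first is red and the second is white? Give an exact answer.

5/21

Each draw changes the counts, so multiply the conditional probabilities along the sequence:
P = 10/15 × 5/14 = 50/210 = 5/21.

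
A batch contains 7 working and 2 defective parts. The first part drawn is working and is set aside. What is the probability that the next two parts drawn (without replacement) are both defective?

With the first part removed, 2 defective remain out of 8.
P = 2/8 × 1/7 = 2/56 = 1/28.

1/28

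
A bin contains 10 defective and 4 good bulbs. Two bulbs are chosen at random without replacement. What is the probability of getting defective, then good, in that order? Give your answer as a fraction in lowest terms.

20/91

Each draw changes the counts, so multiply the conditional probabilities along the sequence:
P = 10/14 × 4/13 = 40/182 = 20/91.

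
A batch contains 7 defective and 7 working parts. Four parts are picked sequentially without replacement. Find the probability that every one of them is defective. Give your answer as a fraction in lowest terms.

P(all defective) = 7/14 × 6/13 × 5/12 × 4/11 = 840/24024 = 5/143.

5/143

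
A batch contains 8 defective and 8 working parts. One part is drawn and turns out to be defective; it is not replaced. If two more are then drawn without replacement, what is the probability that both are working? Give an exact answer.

4/15

After the first draw, 8 of the remaining 15 parts are working.
P = 8/15 × 7/14 = 56/210 = 4/15.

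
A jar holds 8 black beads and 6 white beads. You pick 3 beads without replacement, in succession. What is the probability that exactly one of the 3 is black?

One ordering (black drawn first) has probability 8/14 × 6/13 × 5/12 = 240/2184 = 10/91.
There are C(3,1) = 3 such orderings, each equally likely, so P = 3 × 10/91 = 30/91.

30/91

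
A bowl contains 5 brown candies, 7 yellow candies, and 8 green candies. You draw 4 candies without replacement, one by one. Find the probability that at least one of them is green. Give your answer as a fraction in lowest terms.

P(no green) = 12/20 × 11/19 × 10/18 × 9/17 = 11880/116280 = 33/323.
P(at least one) = 1 − 33/323 = 290/323.

290/323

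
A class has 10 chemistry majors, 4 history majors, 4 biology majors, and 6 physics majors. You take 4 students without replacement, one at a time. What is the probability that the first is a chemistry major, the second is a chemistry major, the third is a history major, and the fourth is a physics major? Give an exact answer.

15/1771

Multiply the probability of each draw given the previous ones:
P = 10/24 × 9/23 × 4/22 × 6/21 = 2160/255024 = 15/1771.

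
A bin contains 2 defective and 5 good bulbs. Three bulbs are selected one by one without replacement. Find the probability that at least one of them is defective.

5/7

P(no defective) = 5/7 × 4/6 × 3/5 = 60/210 = 2/7.
P(at least one) = 1 − 2/7 = 5/7.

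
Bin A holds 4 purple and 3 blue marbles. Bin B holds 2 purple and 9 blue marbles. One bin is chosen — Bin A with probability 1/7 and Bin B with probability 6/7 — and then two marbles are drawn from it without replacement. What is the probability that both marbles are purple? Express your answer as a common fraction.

152/2695

From Bin A: P(both purple) = (4/7)(3/6) = 2/7.
From Bin B: P(both purple) = (2/11)(1/10) = 1/55.
Total probability = (1/7)(2/7) + (6/7)(1/55) = 152/2695.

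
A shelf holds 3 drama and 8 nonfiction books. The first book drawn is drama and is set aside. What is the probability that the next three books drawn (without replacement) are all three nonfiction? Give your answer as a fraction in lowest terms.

With the first book removed, 8 nonfiction remain out of 10.
P = 8/10 × 7/9 × 6/8 = 336/720 = 7/15.

7/15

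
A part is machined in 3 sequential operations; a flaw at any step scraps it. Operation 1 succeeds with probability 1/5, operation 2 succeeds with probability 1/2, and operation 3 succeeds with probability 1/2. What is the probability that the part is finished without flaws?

The events are sequential, so multiply the conditional probabilities:
P = 1/5 × 1/2 × 1/2 = 1/20.

1/20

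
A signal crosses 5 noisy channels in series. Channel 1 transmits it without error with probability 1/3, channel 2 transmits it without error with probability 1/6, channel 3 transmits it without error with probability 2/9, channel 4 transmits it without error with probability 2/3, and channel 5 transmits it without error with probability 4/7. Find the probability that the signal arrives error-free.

Multiplying along the chain,
P = 1/3 × 1/6 × 2/9 × 2/3 × 4/7 = 16/3402 = 8/1701.

8/1701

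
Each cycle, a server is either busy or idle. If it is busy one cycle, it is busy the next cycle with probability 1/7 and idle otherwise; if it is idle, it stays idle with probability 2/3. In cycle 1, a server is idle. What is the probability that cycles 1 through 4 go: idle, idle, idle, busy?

Cycle 1 is given. For each transition, use the conditional probability from the current state:
P(idle | idle) = 2/3; P(idle | idle) = 2/3; P(busy | idle) = 1/3.
P = 2/3 × 2/3 × 1/3 = 4/27.

4/27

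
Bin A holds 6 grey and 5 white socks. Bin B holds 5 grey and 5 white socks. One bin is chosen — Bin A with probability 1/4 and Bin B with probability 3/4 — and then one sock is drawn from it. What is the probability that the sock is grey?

45/88

From Bin A: P(grey) = 6/11.
From Bin B: P(grey) = 5/10.
Total probability = (1/4)(6/11) + (3/4)(5/10) = 45/88.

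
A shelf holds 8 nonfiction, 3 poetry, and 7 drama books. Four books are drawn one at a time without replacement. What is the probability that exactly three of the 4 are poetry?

One ordering (poetry drawn first) has probability 3/18 × 2/17 × 1/16 × 15/15 = 90/73440 = 1/816.
There are C(4,3) = 4 such orderings, each equally likely, so P = 4 × 1/816 = 1/204.

1/204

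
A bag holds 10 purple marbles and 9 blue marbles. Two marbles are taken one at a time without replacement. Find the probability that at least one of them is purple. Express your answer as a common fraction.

15/19

P(no purple) = 9/19 × 8/18 = 72/342 = 4/19.
P(at least one) = 1 − 4/19 = 15/19.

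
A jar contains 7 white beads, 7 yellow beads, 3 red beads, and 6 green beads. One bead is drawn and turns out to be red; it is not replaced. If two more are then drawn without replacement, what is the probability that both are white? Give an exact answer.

1/11

After the first draw, 7 of the remaining 22 beads are white.
P = 7/22 × 6/21 = 42/462 = 1/11.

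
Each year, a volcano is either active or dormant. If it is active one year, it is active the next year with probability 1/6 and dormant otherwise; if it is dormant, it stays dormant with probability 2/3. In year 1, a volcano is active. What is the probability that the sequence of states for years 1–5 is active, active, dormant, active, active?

5/648

Year 1 is given. For each transition, use the conditional probability from the current state:
P(active | active) = 1/6; P(dormant | active) = 5/6; P(active | dormant) = 1/3; P(active | active) = 1/6.
P = 1/6 × 5/6 × 1/3 × 1/6 = 5/648.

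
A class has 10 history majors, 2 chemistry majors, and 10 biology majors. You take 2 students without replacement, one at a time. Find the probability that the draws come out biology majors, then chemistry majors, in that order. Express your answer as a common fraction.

10/231

Multiply the probability of each draw given the previous ones:
P = 10/22 × 2/21 = 20/462 = 10/231.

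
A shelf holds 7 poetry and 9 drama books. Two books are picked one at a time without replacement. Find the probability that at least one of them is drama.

P(no drama) = 7/16 × 6/15 = 42/240 = 7/40.
P(at least one) = 1 − 7/40 = 33/40.

33/40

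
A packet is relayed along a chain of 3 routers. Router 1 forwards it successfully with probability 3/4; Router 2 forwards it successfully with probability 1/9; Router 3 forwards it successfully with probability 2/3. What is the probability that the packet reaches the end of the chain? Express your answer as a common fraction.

The events are sequential, so multiply the conditional probabilities:
P = 3/4 × 1/9 × 2/3 = 6/108 = 1/18.

1/18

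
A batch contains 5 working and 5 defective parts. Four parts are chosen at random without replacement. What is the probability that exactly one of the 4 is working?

One ordering (working drawn first) has probability 5/10 × 5/9 × 4/8 × 3/7 = 300/5040 = 5/84.
There are C(4,1) = 4 such orderings, each equally likely, so P = 4 × 5/84 = 5/21.

5/21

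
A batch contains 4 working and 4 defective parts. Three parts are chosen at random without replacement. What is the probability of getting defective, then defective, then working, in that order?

Multiply the probability of each draw given the previous ones:
P = 4/8 × 3/7 × 4/6 = 48/336 = 1/7.

1/7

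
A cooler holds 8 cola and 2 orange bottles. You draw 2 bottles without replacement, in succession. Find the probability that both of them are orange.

1/45

P = 2/10 × 1/9 = 2/90 = 1/45.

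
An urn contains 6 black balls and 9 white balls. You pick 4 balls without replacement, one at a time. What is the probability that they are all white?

P(all white) = 9/15 × 8/14 × 7/13 × 6/12 = 3024/32760 = 6/65.

6/65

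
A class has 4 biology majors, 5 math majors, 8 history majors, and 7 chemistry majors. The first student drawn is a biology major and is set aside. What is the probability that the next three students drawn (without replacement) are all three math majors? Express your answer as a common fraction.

With the first student removed, 5 math majors remain out of 23.
P = 5/23 × 4/22 × 3/21 = 60/10626 = 10/1771.

10/1771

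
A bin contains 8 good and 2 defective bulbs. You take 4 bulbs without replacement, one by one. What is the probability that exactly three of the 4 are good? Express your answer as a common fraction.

8/15

One ordering (good drawn first) has probability 8/10 × 7/9 × 6/8 × 2/7 = 672/5040 = 2/15.
There are C(4,3) = 4 such orderings, each equally likely, so P = 4 × 2/15 = 8/15.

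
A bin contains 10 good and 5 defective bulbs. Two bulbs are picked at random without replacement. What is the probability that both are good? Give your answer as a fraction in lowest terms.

3/7

P(every draw is good) = 10/15 × 9/14 = 90/210 = 3/7.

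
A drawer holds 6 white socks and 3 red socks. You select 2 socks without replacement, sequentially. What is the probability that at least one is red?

P(no red) = 6/9 × 5/8 = 30/72 = 5/12.
P(at least one) = 1 − 5/12 = 7/12.

7/12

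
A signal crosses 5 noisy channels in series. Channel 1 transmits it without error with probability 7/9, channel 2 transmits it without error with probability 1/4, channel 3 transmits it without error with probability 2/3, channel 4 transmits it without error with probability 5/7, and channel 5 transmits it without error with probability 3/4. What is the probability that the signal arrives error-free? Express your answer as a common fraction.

5/72

Multiplying along the chain,
P = 7/9 × 1/4 × 2/3 × 5/7 × 3/4 = 210/3024 = 5/72.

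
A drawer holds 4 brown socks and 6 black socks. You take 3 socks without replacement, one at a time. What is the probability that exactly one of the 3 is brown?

1/2

One ordering (brown drawn first) has probability 4/10 × 6/9 × 5/8 = 120/720 = 1/6.
There are C(3,1) = 3 such orderings, each equally likely, so P = 3 × 1/6 = 1/2.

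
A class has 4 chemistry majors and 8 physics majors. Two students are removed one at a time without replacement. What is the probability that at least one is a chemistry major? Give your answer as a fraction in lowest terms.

19/33

P(no chemistry majors) = 8/12 × 7/11 = 56/132 = 14/33.
P(at least one) = 1 − 14/33 = 19/33.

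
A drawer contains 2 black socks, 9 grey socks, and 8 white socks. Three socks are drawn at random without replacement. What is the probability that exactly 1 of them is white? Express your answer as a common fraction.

440/969

One ordering (white drawn first) has probability 8/19 × 11/18 × 10/17 = 880/5814 = 440/2907.
There are C(3,1) = 3 such orderings, each equally likely, so P = 3 × 440/2907 = 440/969.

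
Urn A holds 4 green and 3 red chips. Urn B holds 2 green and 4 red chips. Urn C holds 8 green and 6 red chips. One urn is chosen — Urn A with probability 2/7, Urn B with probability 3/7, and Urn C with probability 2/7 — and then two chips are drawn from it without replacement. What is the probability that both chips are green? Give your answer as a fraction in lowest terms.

631/3185

From Urn A: P(both green) = (4/7)(3/6) = 2/7.
From Urn B: P(both green) = (2/6)(1/5) = 1/15.
From Urn C: P(both green) = (8/14)(7/13) = 4/13.
Total probability = (2/7)(2/7) + (3/7)(1/15) + (2/7)(4/13) = 631/3185.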